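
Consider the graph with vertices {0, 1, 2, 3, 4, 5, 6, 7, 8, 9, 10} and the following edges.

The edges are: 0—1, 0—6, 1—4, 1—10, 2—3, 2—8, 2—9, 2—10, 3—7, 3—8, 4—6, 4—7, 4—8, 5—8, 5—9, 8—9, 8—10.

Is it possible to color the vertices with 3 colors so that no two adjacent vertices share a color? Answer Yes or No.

Yes

The chromatic number is 3. 2, 3, 8 are mutually adjacent, so at least 3 colors are needed.
3 colors suffice: color red → {1, 6, 7, 8}; color blue → {0, 2, 4, 5}; color green → {3, 9, 10}.
That is already a proper 3-coloring.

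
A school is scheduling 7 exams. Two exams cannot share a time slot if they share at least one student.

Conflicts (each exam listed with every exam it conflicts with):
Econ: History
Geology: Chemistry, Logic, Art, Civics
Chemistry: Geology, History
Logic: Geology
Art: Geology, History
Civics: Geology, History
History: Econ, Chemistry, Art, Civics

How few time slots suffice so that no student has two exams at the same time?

2

Geology and Art conflict, so at least 2 time slots are needed.
Using 2 time slots: Econ=2, Geology=1, Chemistry=2, Logic=2, Art=2, Civics=2, History=1. Each listed conflict is separated.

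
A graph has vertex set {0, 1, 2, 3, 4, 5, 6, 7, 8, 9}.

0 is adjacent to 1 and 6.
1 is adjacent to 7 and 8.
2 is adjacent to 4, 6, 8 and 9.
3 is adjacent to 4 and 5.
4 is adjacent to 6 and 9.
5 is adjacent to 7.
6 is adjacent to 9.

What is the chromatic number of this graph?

2, 4, 6, 9 form a clique, so at least 4 colors are needed.
4 colors suffice: 0=blue, 1=red, 2=red, 3=red, 4=blue, 5=blue, 6=green, 7=green, 8=blue, 9=yellow. Each edge has distinct colors on its endpoints.

4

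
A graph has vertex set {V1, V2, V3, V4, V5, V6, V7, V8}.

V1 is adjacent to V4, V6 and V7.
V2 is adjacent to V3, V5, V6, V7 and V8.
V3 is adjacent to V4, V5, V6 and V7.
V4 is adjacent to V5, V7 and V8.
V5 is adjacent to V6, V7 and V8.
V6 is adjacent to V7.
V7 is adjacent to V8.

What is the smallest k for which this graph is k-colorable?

5

V2, V3, V5, V6, V7 form a clique, so at least 5 colors are needed.
A valid assignment using 5 colors: V1=2, V2=3, V3=4, V4=3, V5=2, V6=5, V7=1, V8=4. No two adjacent vertices share a color.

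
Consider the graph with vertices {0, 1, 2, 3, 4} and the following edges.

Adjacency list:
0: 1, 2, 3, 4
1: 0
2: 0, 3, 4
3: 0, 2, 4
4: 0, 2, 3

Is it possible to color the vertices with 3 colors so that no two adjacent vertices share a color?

No

0, 2, 3, 4 are pairwise adjacent (a clique of size 4), so at least 4 colors are needed.
So 3 colors are not enough.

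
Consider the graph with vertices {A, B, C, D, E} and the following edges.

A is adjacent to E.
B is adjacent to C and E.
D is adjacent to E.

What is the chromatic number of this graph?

D and E are adjacent, so at least 2 colors are needed.
2 colors suffice: color red → {C, E}; color blue → {A, B, D}. Each edge has distinct colors on its endpoints.

2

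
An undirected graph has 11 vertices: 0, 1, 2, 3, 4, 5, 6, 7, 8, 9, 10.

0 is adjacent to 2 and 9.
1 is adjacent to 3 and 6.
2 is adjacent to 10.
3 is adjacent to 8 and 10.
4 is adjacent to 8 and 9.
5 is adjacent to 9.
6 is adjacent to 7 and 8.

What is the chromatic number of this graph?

The cycle 8-3-10-2-0-9-4-8 has odd length 7, so it cannot be 2-colored; at least 3 colors are needed.
A valid assignment using 3 colors: 0=b, 1=b, 2=a, 3=a, 4=c, 5=b, 6=a, 7=b, 8=b, 9=a, 10=b. Each edge has distinct colors on its endpoints.

3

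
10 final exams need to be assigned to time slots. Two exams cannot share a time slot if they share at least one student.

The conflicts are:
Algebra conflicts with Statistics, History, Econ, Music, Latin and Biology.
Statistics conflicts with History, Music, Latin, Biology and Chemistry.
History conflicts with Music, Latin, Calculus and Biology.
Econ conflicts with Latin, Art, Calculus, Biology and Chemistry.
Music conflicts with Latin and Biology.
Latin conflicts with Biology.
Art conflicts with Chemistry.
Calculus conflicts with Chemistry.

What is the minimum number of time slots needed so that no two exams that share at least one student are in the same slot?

6

Algebra, Statistics, History, Music, Latin, Biology pairwise conflict, so at least 6 time slots are needed.
6 time slots suffice: time slot 1 → {History, Econ}; time slot 2 → {Biology, Chemistry}; time slot 3 → {Statistics, Art, Calculus}; time slot 4 → {Latin}; time slot 5 → {Algebra}; time slot 6 → {Music}. No two conflicting exams share a time slot.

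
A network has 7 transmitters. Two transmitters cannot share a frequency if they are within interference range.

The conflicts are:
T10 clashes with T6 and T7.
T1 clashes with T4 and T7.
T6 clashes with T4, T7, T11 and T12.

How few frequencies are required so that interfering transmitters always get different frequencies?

T10, T6, T7 all conflict with each other, so at least 3 frequencies are needed.
A valid assignment using 3 frequencies: T10=3, T1=1, T6=1, T4=2, T7=2, T11=2, T12=2. No two conflicting transmitters share a frequency.

3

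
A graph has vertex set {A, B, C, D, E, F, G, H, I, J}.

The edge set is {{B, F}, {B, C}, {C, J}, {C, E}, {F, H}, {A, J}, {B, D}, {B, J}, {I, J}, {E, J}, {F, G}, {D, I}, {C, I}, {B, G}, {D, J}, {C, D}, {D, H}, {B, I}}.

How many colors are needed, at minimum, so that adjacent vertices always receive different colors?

B, C, D, I, J are mutually adjacent (a clique of size 5), so at least 5 colors are needed.
5 colors suffice: color red → {A, B, E, H}; color blue → {F, J}; color green → {D, G}; color yellow → {C}; color purple → {I}. No two adjacent vertices share a color.

5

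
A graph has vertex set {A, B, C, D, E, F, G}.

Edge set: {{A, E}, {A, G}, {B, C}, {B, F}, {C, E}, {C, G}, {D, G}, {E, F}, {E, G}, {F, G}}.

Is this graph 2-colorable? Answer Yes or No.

No

A, E, G are mutually adjacent, so at least 3 colors are needed.
So 2 colors are not enough.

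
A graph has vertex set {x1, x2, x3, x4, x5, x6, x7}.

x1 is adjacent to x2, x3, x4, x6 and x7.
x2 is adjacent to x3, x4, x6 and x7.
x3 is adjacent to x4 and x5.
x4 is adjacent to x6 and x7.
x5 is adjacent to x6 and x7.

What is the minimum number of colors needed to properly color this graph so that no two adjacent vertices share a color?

x1, x2, x4, x7 are pairwise adjacent (a clique of size 4), so at least 4 colors are needed.
4 colors suffice: color 1 → {x2, x5}; color 2 → {x1}; color 3 → {x4}; color 4 → {x3, x6, x7}. No two adjacent vertices share a color.

4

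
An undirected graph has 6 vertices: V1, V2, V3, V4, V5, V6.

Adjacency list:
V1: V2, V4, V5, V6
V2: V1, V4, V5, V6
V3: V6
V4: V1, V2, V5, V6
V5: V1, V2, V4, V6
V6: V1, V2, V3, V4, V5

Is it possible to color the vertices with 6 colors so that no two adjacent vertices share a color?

The chromatic number is 5. V1, V2, V4, V5, V6 are mutually adjacent (a clique of size 5), so at least 5 colors are needed.
A valid assignment using 5 colors: V1=2, V2=5, V3=2, V4=3, V5=4, V6=1.
Since 6 ≥ 5, a proper 6-coloring certainly exists.

Yes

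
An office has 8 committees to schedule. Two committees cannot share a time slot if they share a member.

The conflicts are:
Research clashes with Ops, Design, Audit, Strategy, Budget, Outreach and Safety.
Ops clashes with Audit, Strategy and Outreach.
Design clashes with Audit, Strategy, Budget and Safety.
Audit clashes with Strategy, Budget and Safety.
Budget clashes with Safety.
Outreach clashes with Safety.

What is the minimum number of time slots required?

Research, Design, Audit, Budget, Safety are mutually in conflict, so at least 5 time slots are needed.
Using 5 time slots: Research=1, Ops=4, Design=4, Audit=2, Strategy=3, Budget=5, Outreach=2, Safety=3. No two conflicting committees share a time slot.

5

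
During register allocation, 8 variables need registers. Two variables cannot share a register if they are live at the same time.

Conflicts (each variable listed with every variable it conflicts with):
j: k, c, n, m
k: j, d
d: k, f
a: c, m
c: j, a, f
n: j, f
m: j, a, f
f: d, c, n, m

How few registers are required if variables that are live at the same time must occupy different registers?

3

The cycle k-j-n-f-d-k has odd length 5, so it cannot be 2-colored; at least 3 registers are needed.
Using 3 registers: j=1, k=2, d=3, a=1, c=2, n=2, m=2, f=1. Each listed conflict is separated.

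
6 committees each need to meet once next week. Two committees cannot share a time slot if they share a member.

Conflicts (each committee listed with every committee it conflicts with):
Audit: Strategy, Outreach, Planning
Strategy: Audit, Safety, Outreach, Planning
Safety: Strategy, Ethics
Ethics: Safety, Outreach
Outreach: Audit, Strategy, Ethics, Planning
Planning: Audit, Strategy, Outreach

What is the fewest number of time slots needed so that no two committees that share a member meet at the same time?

Audit, Strategy, Outreach, Planning pairwise conflict, so at least 4 time slots are needed.
4 time slots suffice: Audit=4, Strategy=1, Safety=2, Ethics=1, Outreach=2, Planning=3. Each listed conflict is separated.

4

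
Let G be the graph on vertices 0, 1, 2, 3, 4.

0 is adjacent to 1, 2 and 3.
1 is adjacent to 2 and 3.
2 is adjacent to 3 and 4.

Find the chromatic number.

4

0, 1, 2, 3 form a clique, so at least 4 colors are needed.
A valid assignment using 4 colors: 0=blue, 1=green, 2=red, 3=yellow, 4=blue. No two adjacent vertices share a color.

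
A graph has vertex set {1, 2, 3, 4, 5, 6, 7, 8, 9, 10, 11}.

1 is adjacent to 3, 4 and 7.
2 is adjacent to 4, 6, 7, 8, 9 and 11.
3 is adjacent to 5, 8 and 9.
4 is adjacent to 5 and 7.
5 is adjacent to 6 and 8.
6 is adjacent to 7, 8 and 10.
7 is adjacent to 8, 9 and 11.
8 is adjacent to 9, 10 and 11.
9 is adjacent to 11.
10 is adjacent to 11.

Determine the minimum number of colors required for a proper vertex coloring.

5

2, 7, 8, 9, 11 are mutually adjacent (a clique of size 5), so at least 5 colors are needed.
One proper 5-coloring: 1=green, 2=green, 3=blue, 4=red, 5=green, 6=yellow, 7=blue, 8=red, 9=purple, 10=blue, 11=yellow. Every edge joins two different colors.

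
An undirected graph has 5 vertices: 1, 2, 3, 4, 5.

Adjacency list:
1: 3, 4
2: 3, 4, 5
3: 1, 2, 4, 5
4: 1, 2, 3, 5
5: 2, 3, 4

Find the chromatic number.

2, 3, 4, 5 are mutually adjacent (a clique of size 4), so at least 4 colors are needed.
One proper 4-coloring: 1=c, 2=c, 3=b, 4=a, 5=d. No two adjacent vertices share a color.

4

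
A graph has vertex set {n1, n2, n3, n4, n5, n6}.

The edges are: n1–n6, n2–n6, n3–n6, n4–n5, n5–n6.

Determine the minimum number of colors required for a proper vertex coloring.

n5 and n6 are adjacent, so at least 2 colors are needed.
One proper 2-coloring: n1=2, n2=2, n3=2, n4=1, n5=2, n6=1. Each edge has distinct colors on its endpoints.

2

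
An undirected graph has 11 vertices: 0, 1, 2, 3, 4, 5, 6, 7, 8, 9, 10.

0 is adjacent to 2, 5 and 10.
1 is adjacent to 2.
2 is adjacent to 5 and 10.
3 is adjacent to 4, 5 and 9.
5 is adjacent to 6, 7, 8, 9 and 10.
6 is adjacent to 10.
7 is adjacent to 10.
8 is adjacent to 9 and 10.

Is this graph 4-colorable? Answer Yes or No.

Yes

The chromatic number is 4. 0, 2, 5, 10 are mutually adjacent (a clique of size 4), so at least 4 colors are needed.
4 colors suffice: color red → {1, 4, 5}; color blue → {3, 10}; color green → {2, 6, 7, 8}; color yellow → {0, 9}.
That is already a proper 4-coloring.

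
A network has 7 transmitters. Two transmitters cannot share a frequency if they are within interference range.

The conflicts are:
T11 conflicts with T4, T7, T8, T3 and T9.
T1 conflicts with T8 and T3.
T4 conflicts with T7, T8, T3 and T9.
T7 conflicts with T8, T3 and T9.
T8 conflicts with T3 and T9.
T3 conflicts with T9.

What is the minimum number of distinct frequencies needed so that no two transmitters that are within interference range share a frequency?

6

T11, T4, T7, T8, T3, T9 pairwise conflict, so at least 6 frequencies are needed.
6 frequencies suffice: T11=6, T1=3, T4=3, T7=4, T8=2, T3=1, T9=5. No two conflicting transmitters share a frequency.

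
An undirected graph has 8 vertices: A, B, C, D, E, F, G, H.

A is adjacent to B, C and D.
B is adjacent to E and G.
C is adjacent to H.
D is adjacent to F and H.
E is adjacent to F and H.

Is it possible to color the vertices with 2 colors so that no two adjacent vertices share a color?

No

The cycle D-A-B-E-H-D has odd length 5, so it cannot be 2-colored; at least 3 colors are needed.
So 2 colors are not enough.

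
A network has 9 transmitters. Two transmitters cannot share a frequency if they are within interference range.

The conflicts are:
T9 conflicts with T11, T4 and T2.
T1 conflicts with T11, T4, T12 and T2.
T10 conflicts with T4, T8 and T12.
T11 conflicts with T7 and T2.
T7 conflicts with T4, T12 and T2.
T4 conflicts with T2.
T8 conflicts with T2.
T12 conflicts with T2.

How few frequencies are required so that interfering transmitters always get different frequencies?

3

T1, T11, T2 are mutually in conflict, so at least 3 frequencies are needed.
A valid assignment using 3 frequencies: T9=3, T1=3, T10=1, T11=2, T7=3, T4=2, T8=2, T12=2, T2=1. No two conflicting transmitters share a frequency.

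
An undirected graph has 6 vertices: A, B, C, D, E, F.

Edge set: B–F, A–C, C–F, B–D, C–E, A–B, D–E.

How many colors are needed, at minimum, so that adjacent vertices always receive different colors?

The cycle D-B-F-C-E-D has odd length 5, so it cannot be 2-colored; at least 3 colors are needed.
A valid assignment using 3 colors: A=blue, B=red, C=red, D=green, E=blue, F=blue. Each edge has distinct colors on its endpoints.

3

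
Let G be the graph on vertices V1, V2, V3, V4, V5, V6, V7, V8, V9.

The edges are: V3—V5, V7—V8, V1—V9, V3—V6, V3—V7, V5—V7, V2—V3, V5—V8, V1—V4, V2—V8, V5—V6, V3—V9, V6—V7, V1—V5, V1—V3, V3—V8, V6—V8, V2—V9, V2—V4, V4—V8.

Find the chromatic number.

5

V3, V5, V6, V7, V8 are pairwise adjacent (a clique of size 5), so at least 5 colors are needed.
5 colors suffice: color 1 → {V3, V4}; color 2 → {V1, V8}; color 3 → {V2, V5}; color 4 → {V6, V9}; color 5 → {V7}. No two adjacent vertices share a color.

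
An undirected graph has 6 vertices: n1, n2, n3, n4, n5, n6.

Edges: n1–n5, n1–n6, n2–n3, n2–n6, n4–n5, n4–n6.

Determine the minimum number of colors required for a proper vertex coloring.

2

n4 and n6 are adjacent, so at least 2 colors are needed.
2 colors suffice: color 1 → {n3, n5, n6}; color 2 → {n1, n2, n4}. No two adjacent vertices share a color.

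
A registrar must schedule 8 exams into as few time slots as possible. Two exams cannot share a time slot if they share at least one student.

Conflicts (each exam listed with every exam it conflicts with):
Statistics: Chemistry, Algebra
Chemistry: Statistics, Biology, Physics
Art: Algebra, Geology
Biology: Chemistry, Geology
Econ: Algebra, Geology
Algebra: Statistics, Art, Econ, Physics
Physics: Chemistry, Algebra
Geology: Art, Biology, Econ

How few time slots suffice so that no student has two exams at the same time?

Econ and Geology conflict, so at least 2 time slots are needed.
2 time slots suffice: time slot 1 → {Chemistry, Algebra, Geology}; time slot 2 → {Statistics, Art, Biology, Econ, Physics}. No two conflicting exams share a time slot.

2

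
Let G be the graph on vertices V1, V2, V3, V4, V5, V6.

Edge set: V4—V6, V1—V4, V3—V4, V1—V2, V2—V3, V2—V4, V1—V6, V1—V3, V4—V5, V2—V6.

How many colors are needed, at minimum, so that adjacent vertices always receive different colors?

V1, V2, V3, V4 form a clique, so at least 4 colors are needed.
4 colors suffice: color 1 → {V4}; color 2 → {V1, V5}; color 3 → {V2}; color 4 → {V3, V6}. No two adjacent vertices share a color.

4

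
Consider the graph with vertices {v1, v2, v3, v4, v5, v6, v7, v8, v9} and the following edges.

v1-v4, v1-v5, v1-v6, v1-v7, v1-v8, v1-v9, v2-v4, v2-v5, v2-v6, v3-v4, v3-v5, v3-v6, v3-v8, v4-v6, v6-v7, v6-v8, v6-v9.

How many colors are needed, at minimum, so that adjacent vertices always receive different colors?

3

v1, v4, v6 form a triangle, so at least 3 colors are needed.
3 colors suffice: color red → {v5, v6}; color blue → {v1, v2, v3}; color green → {v4, v7, v8, v9}. Every edge joins two different colors.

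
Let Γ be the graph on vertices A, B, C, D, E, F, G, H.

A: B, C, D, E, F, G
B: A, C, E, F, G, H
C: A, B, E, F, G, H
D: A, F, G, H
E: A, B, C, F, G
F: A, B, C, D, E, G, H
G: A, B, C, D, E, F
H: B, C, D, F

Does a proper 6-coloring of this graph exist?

Yes

The chromatic number is 6. A, B, C, E, F, G are mutually adjacent (a clique of size 6), so at least 6 colors are needed.
6 colors suffice: color 1 → {F}; color 2 → {B, D}; color 3 → {C}; color 4 → {A, H}; color 5 → {G}; color 6 → {E}.
That is already a proper 6-coloring.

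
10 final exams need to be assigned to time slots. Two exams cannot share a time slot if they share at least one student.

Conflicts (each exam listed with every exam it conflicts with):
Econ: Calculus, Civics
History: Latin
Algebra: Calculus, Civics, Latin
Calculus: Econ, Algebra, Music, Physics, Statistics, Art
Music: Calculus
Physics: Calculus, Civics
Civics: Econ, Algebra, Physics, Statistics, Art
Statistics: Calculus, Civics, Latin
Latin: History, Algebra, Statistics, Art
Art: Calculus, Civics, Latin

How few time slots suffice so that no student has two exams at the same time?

2

Physics and Civics conflict, so at least 2 time slots are needed.
A valid assignment using 2 time slots: Econ=2, History=2, Algebra=2, Calculus=1, Music=2, Physics=2, Civics=1, Statistics=2, Latin=1, Art=2. Every pair that conflicts lands in different time slots.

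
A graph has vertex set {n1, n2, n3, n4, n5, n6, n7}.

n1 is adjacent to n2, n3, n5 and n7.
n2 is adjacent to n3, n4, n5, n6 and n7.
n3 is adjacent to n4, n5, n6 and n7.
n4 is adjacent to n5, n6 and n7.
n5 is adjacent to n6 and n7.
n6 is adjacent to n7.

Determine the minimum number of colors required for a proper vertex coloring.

n2, n3, n4, n5, n6, n7 form a clique, so at least 6 colors are needed.
A valid assignment using 6 colors: n1=5, n2=4, n3=1, n4=6, n5=3, n6=5, n7=2. Each edge has distinct colors on its endpoints.

6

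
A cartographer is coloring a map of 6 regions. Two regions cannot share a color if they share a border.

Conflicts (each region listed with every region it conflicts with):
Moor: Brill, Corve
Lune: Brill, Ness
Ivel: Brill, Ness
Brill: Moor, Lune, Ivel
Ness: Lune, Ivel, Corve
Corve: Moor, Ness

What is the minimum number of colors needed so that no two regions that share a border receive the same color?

The cycle Lune-Brill-Moor-Corve-Ness-Lune has odd length 5, so it cannot be 2-colored; at least 3 colors are needed.
A valid assignment using 3 colors: Moor=2, Lune=2, Ivel=2, Brill=1, Ness=1, Corve=3. Every pair that conflicts lands in different colors.

3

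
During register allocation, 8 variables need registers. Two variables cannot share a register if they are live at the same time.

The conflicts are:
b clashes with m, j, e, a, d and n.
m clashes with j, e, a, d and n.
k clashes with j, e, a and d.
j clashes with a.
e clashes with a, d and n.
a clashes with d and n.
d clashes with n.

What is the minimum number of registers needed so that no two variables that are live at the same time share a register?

b, m, e, a, d, n all conflict with each other, so at least 6 registers are needed.
6 registers suffice: b=4, m=5, k=4, j=2, e=3, a=1, d=2, n=6. No two conflicting variables share a register.

6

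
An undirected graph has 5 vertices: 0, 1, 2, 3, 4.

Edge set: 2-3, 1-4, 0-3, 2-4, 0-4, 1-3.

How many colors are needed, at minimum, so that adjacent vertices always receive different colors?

2 and 3 are adjacent, so at least 2 colors are needed.
2 colors suffice: color red → {3, 4}; color blue → {0, 1, 2}. Each edge has distinct colors on its endpoints.

2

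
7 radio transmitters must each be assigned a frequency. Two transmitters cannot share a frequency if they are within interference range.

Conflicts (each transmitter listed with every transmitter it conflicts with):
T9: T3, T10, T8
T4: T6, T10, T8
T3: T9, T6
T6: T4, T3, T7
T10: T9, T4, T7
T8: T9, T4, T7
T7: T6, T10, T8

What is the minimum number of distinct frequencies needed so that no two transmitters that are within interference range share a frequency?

3

The cycle T6-T7-T10-T9-T3-T6 has odd length 5, so it cannot be 2-colored; at least 3 frequencies are needed.
3 frequencies suffice: frequency 1 → {T6, T10, T8}; frequency 2 → {T9, T4, T7}; frequency 3 → {T3}. No two conflicting transmitters share a frequency.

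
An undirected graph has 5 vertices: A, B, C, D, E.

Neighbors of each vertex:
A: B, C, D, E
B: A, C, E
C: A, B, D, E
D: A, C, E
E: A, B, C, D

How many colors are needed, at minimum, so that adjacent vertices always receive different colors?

A, C, D, E are mutually adjacent (a clique of size 4), so at least 4 colors are needed.
4 colors suffice: color 1 → {E}; color 2 → {C}; color 3 → {A}; color 4 → {B, D}. Every edge joins two different colors.

4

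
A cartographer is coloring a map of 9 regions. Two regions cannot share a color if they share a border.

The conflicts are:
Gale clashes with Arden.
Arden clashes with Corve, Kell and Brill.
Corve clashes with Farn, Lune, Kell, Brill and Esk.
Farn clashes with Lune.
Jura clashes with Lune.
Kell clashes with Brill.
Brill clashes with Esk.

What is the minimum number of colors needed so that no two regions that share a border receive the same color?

4

Arden, Corve, Kell, Brill are mutually in conflict, so at least 4 colors are needed.
4 colors suffice: color 1 → {Gale, Corve, Jura}; color 2 → {Arden, Lune, Esk}; color 3 → {Farn, Brill}; color 4 → {Kell}. No two conflicting regions share a color.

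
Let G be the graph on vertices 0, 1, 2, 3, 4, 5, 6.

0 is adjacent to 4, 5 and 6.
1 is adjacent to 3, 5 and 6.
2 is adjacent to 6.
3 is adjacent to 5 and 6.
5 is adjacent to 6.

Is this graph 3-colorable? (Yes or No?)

No

1, 3, 5, 6 are pairwise adjacent (a clique of size 4), so at least 4 colors are needed.
So 3 colors are not enough.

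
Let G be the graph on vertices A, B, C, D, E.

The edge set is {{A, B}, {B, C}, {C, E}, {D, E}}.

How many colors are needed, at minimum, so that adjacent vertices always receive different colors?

D and E are adjacent, so at least 2 colors are needed.
One proper 2-coloring: A=2, B=1, C=2, D=2, E=1. Each edge has distinct colors on its endpoints.

2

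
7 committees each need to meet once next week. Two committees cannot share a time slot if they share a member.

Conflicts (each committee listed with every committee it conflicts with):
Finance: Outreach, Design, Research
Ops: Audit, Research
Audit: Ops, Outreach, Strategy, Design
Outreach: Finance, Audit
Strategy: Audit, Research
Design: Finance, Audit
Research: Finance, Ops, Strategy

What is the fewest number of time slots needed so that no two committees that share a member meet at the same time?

The cycle Design-Audit-Ops-Research-Finance-Design has odd length 5, so it cannot be 2-colored; at least 3 time slots are needed.
A valid assignment using 3 time slots: Finance=1, Ops=3, Audit=1, Outreach=2, Strategy=3, Design=2, Research=2. No two conflicting committees share a time slot.

3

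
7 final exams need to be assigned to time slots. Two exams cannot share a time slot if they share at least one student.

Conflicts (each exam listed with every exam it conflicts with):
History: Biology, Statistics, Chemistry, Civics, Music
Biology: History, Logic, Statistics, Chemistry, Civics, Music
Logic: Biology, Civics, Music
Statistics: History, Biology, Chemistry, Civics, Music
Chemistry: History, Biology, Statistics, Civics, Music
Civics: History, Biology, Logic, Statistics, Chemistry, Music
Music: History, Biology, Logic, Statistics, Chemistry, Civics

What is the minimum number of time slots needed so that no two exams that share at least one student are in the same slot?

6

History, Biology, Statistics, Chemistry, Civics, Music pairwise conflict, so at least 6 time slots are needed.
6 time slots suffice: History=4, Biology=2, Logic=4, Statistics=6, Chemistry=5, Civics=3, Music=1. Every pair that conflicts lands in different time slots.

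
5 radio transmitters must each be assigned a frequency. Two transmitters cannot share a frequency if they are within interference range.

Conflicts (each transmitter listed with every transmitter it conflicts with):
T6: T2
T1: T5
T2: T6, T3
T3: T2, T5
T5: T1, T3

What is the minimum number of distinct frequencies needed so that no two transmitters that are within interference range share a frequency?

2

T3 and T5 conflict, so at least 2 frequencies are needed.
2 frequencies suffice: frequency 1 → {T6, T1, T3}; frequency 2 → {T2, T5}. Each listed conflict is separated.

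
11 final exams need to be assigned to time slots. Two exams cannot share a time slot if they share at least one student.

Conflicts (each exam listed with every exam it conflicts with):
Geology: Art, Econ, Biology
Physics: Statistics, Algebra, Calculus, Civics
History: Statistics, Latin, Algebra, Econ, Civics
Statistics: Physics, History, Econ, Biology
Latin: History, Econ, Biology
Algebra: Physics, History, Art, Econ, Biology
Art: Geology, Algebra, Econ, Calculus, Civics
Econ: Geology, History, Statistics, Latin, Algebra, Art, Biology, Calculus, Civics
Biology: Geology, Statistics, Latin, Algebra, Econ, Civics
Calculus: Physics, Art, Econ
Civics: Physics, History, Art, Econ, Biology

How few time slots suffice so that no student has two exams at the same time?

Art, Econ, Calculus pairwise conflict, so at least 3 time slots are needed.
3 time slots suffice: time slot 1 → {Physics, Econ}; time slot 2 → {History, Art, Biology}; time slot 3 → {Geology, Statistics, Latin, Algebra, Calculus, Civics}. Every pair that conflicts lands in different time slots.

3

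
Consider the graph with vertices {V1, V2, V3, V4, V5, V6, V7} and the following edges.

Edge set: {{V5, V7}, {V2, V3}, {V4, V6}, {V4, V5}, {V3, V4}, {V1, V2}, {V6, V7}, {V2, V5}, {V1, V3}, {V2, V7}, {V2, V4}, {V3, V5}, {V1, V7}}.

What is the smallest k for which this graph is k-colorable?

4

V2, V3, V4, V5 are mutually adjacent (a clique of size 4), so at least 4 colors are needed.
4 colors suffice: color 1 → {V2, V6}; color 2 → {V1, V5}; color 3 → {V3, V7}; color 4 → {V4}. No two adjacent vertices share a color.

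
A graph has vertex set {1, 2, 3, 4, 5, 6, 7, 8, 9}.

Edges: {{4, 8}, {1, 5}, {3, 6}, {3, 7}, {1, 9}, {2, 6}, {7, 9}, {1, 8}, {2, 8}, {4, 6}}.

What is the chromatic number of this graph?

The cycle 3-7-9-1-8-2-6-3 has odd length 7, so it cannot be 2-colored; at least 3 colors are needed.
3 colors suffice: color a → {1, 6, 7}; color b → {3, 5, 8, 9}; color c → {2, 4}. No two adjacent vertices share a color.

3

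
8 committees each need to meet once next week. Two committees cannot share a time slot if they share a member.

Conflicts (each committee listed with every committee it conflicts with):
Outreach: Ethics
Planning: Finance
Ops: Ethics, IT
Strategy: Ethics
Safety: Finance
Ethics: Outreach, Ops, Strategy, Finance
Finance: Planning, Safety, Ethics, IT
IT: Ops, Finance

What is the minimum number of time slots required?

2

Strategy and Ethics conflict, so at least 2 time slots are needed.
Using 2 time slots: Outreach=2, Planning=1, Ops=2, Strategy=2, Safety=1, Ethics=1, Finance=2, IT=1. No two conflicting committees share a time slot.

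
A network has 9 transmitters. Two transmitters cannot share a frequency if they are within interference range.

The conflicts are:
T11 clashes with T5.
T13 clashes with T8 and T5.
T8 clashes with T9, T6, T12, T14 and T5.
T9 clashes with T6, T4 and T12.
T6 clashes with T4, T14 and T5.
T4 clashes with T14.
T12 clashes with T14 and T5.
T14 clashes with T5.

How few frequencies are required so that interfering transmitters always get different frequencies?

4

T8, T12, T14, T5 all conflict with each other, so at least 4 frequencies are needed.
4 frequencies suffice: T11=2, T13=3, T8=2, T9=1, T6=4, T4=2, T12=4, T14=3, T5=1. Every pair that conflicts lands in different frequencies.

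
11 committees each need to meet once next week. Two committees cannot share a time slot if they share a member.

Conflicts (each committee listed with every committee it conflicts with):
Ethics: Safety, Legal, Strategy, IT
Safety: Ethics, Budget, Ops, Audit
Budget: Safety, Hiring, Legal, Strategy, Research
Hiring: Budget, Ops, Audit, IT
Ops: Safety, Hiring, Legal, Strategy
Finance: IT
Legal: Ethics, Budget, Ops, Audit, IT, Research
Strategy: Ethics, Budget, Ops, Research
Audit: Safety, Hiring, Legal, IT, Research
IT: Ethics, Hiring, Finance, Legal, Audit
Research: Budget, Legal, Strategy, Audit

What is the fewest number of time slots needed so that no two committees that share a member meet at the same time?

Legal, Audit, Research all conflict with each other, so at least 3 time slots are needed.
Using 3 time slots: Ethics=3, Safety=1, Budget=3, Hiring=1, Ops=2, Finance=1, Legal=1, Strategy=1, Audit=3, IT=2, Research=2. Each listed conflict is separated.

3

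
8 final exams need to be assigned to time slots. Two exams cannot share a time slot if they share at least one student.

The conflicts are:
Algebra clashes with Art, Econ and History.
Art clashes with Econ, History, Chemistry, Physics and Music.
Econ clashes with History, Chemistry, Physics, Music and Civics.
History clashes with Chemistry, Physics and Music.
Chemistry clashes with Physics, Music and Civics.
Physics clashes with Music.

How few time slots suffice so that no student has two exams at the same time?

Art, Econ, History, Chemistry, Physics, Music are mutually in conflict, so at least 6 time slots are needed.
Using 6 time slots: Algebra=4, Art=3, Econ=1, History=2, Chemistry=4, Physics=5, Music=6, Civics=2. Each listed conflict is separated.

6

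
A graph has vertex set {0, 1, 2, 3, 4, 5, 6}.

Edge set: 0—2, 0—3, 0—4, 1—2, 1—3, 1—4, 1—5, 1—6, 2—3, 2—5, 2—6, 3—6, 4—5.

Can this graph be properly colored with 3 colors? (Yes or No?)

1, 2, 3, 6 form a clique, so at least 4 colors are needed.
So 3 colors are not enough.

No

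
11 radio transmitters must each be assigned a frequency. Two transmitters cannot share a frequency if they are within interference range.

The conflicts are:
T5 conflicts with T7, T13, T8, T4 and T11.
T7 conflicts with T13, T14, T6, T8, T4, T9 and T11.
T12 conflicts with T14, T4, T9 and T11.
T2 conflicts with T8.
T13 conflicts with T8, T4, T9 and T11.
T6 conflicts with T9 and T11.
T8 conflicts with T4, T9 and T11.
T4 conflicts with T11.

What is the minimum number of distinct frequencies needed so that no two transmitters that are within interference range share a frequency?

T5, T7, T13, T8, T4, T11 are mutually in conflict, so at least 6 frequencies are needed.
6 frequencies suffice: frequency 1 → {T7, T12, T2}; frequency 2 → {T14, T9, T11}; frequency 3 → {T6, T8}; frequency 4 → {T4}; frequency 5 → {T13}; frequency 6 → {T5}. No two conflicting transmitters share a frequency.

6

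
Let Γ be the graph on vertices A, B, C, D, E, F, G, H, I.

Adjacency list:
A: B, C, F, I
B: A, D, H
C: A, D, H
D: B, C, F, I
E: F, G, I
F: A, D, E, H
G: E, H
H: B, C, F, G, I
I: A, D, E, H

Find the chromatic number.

2

C and H are adjacent, so at least 2 colors are needed.
2 colors suffice: color 1 → {A, D, E, H}; color 2 → {B, C, F, G, I}. Each edge has distinct colors on its endpoints.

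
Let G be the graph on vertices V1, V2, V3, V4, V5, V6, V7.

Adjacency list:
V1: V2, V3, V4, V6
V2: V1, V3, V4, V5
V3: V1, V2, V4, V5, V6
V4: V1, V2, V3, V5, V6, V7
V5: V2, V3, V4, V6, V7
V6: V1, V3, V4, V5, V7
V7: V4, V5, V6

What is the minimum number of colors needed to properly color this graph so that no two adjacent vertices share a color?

4

V2, V3, V4, V5 are pairwise adjacent (a clique of size 4), so at least 4 colors are needed.
One proper 4-coloring: V1=G, V2=Y, V3=B, V4=R, V5=G, V6=Y, V7=B. No two adjacent vertices share a color.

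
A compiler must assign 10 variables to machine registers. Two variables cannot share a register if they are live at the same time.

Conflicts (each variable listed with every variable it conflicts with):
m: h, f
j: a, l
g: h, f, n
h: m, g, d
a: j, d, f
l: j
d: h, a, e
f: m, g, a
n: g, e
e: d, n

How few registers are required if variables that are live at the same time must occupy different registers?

The cycle f-a-d-h-m-f has odd length 5, so it cannot be 2-colored; at least 3 registers are needed.
Using 3 registers: m=1, j=1, g=1, h=2, a=2, l=2, d=1, f=3, n=2, e=3. Every pair that conflicts lands in different registers.

3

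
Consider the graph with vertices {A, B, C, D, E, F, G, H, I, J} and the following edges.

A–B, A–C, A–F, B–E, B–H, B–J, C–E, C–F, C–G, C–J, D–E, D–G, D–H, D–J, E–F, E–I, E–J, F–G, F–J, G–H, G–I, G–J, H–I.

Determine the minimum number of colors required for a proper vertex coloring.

C, F, G, J are mutually adjacent (a clique of size 4), so at least 4 colors are needed.
4 colors suffice: color red → {A, H, J}; color blue → {E, G}; color green → {B, D, F, I}; color yellow → {C}. No two adjacent vertices share a color.

4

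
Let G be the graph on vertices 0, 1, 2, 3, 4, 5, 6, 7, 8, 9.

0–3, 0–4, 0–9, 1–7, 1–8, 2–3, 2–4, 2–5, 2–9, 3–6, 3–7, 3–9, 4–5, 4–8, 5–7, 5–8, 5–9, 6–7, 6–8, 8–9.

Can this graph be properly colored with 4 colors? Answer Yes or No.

Yes

The chromatic number is 3. 5, 8, 9 are mutually adjacent, so at least 3 colors are needed.
3 colors suffice: color a → {0, 2, 7, 8}; color b → {1, 3, 5}; color c → {4, 6, 9}.
Since 4 ≥ 3, a proper 4-coloring certainly exists.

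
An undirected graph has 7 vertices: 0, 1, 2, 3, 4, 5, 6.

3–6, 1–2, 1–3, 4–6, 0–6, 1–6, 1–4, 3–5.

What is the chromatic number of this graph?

1, 3, 6 are mutually adjacent, so at least 3 colors are needed.
3 colors suffice: color red → {0, 1, 5}; color blue → {2, 6}; color green → {3, 4}. Every edge joins two different colors.

3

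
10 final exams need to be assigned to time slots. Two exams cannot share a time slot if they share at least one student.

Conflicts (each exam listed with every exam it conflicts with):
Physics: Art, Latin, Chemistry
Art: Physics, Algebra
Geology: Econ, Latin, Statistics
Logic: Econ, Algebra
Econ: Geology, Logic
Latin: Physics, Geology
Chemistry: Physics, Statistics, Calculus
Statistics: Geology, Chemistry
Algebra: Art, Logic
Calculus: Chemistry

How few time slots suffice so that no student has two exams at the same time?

3

The cycle Chemistry-Statistics-Geology-Latin-Physics-Chemistry has odd length 5, so it cannot be 2-colored; at least 3 time slots are needed.
3 time slots suffice: time slot 1 → {Art, Geology, Logic, Chemistry}; time slot 2 → {Physics, Econ, Statistics, Algebra, Calculus}; time slot 3 → {Latin}. Every pair that conflicts lands in different time slots.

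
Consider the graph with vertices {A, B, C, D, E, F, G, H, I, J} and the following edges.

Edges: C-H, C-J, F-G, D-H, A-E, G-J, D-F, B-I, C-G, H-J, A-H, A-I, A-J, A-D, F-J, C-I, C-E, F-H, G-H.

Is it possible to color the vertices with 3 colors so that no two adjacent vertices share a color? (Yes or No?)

F, G, H, J are mutually adjacent (a clique of size 4), so at least 4 colors are needed.
So 3 colors are not enough.

No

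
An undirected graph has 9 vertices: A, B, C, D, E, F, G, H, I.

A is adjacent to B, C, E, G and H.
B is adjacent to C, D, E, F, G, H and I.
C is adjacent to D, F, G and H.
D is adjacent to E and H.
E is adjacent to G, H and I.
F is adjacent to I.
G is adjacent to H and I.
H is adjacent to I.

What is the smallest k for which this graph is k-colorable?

5

A, B, C, G, H are pairwise adjacent (a clique of size 5), so at least 5 colors are needed.
5 colors suffice: color red → {B}; color blue → {F, H}; color green → {C, E}; color yellow → {D, G}; color purple → {A, I}. Each edge has distinct colors on its endpoints.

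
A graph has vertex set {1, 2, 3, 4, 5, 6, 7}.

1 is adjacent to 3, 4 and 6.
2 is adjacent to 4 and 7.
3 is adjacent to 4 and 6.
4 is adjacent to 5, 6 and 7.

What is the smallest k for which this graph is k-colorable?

4

1, 3, 4, 6 form a clique, so at least 4 colors are needed.
4 colors suffice: color red → {4}; color blue → {2, 3, 5}; color green → {1, 7}; color yellow → {6}. Every edge joins two different colors.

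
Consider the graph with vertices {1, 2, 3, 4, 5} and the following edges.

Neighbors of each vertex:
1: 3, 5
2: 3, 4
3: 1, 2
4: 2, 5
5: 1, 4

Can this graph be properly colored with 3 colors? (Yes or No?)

The chromatic number is 3. The cycle 3-2-4-5-1-3 has odd length 5, so it cannot be 2-colored; at least 3 colors are needed.
3 colors suffice: 1=red, 2=blue, 3=green, 4=red, 5=blue.
That is already a proper 3-coloring.

Yes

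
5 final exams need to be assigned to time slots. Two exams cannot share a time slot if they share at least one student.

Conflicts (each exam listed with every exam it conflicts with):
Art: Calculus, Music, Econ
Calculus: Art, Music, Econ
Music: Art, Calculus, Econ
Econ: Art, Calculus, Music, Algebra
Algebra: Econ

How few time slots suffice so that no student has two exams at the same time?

Art, Calculus, Music, Econ all conflict with each other, so at least 4 time slots are needed.
4 time slots suffice: Art=3, Calculus=2, Music=4, Econ=1, Algebra=2. No two conflicting exams share a time slot.

4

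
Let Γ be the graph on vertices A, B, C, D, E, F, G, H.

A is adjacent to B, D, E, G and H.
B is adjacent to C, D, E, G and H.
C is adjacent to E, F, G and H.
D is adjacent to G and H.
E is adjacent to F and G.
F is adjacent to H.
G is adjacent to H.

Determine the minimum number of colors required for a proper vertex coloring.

5

A, B, D, G, H are mutually adjacent (a clique of size 5), so at least 5 colors are needed.
A valid assignment using 5 colors: A=4, B=3, C=4, D=5, E=2, F=1, G=1, H=2. Every edge joins two different colors.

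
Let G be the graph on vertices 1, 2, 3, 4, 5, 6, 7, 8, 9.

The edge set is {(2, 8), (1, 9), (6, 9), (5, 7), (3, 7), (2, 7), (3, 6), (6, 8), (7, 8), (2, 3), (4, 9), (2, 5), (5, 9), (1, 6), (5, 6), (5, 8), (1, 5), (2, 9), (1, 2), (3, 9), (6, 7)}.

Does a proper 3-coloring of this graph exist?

1, 2, 5, 9 form a clique, so at least 4 colors are needed.
So 3 colors are not enough.

No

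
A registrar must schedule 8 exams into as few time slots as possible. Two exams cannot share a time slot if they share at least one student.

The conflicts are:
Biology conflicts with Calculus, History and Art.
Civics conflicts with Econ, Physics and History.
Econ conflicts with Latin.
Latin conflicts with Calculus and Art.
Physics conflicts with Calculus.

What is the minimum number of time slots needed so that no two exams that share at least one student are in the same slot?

The cycle Calculus-Latin-Econ-Civics-Physics-Calculus has odd length 5, so it cannot be 2-colored; at least 3 time slots are needed.
3 time slots suffice: time slot 1 → {Civics, Calculus, Art}; time slot 2 → {Biology, Latin, Physics}; time slot 3 → {Econ, History}. No two conflicting exams share a time slot.

3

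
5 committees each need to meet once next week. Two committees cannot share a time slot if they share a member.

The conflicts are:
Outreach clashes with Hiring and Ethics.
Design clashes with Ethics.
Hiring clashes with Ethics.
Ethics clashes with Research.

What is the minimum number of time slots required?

Outreach, Hiring, Ethics all conflict with each other, so at least 3 time slots are needed.
3 time slots suffice: time slot 1 → {Ethics}; time slot 2 → {Outreach, Design, Research}; time slot 3 → {Hiring}. Every pair that conflicts lands in different time slots.

3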